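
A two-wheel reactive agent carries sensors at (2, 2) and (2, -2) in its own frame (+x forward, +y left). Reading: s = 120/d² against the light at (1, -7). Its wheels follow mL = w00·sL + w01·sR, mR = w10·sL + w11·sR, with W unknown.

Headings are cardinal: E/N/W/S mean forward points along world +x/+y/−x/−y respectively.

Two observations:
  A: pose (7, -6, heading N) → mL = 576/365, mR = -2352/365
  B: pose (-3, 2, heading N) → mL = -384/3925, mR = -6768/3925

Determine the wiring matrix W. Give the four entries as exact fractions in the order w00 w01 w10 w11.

obs A: pose=(7,-6,N) → sL=24/5, sR=120/73, mL=576/365, mR=-2352/365
obs B: pose=(-3,2,N) → sL=120/157, sR=24/25, mL=-384/3925, mR=-6768/3925
sensor matrix S = [[24/5, 120/73], [120/157, 24/25]]; det S = 4801536/1432625
solve [mL_A; mL_B] = S·[w00; w01] and [mR_A; mR_B] = S·[w10; w11]:
  w00 = 1/2, w01 = -1/2, w10 = -1, w11 = -1

1/2 -1/2 -1 -1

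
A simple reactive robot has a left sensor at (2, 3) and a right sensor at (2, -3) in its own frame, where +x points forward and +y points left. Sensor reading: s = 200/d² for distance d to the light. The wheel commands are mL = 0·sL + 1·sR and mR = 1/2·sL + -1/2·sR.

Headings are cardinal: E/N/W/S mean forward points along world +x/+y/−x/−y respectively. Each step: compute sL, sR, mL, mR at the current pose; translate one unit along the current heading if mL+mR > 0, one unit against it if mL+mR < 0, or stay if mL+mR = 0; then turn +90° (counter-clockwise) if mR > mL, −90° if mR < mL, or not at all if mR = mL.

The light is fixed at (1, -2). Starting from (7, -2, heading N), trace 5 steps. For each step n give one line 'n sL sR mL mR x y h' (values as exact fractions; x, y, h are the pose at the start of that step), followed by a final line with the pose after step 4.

n=0: pose=(7,-2,N); sL=200/13, sR=40/17; mL=40/17, mR=1440/221; mL+mR=1960/221 → advance +1; mR−mL=920/221 → turn +1·90°
n=1: pose=(7,-1,W); sL=10, sR=25/4; mL=25/4, mR=15/8; mL+mR=65/8 → advance +1; mR−mL=-35/8 → turn -1·90°
n=2: pose=(6,-1,N); sL=200/13, sR=200/73; mL=200/73, mR=6000/949; mL+mR=8600/949 → advance +1; mR−mL=3400/949 → turn +1·90°
n=3: pose=(6,0,W); sL=20, sR=100/17; mL=100/17, mR=120/17; mL+mR=220/17 → advance +1; mR−mL=20/17 → turn +1·90°
n=4: pose=(5,0,S); sL=200/49, sR=200; mL=200, mR=-4800/49; mL+mR=5000/49 → advance +1; mR−mL=-14600/49 → turn -1·90°

0 200/13 40/17 40/17 1440/221 7 -2 N
1 10 25/4 25/4 15/8 7 -1 W
2 200/13 200/73 200/73 6000/949 6 -1 N
3 20 100/17 100/17 120/17 6 0 W
4 200/49 200 200 -4800/49 5 0 S
final 5 -1 W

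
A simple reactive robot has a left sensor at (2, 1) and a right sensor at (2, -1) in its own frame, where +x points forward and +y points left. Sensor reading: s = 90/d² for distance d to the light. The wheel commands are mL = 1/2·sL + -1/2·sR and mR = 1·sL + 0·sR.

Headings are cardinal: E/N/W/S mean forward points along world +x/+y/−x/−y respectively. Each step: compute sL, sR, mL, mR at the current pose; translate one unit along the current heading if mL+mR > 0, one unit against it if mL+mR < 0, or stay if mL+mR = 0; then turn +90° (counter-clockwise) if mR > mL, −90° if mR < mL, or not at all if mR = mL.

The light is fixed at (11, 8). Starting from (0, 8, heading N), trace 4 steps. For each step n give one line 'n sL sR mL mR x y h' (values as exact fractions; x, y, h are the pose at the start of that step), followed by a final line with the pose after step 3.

0 45/74 45/52 -495/3848 45/74 0 8 N
1 90/169 90/173 180/29237 90/169 0 9 W
2 45/61 9/17 108/1037 45/61 -1 9 S
3 90/101 90/101 0 90/101 -1 8 E
final 0 8 N

n=0: pose=(0,8,N); sL=45/74, sR=45/52; mL=-495/3848, mR=45/74; mL+mR=1845/3848 → advance +1; mR−mL=2835/3848 → turn +1·90°
n=1: pose=(0,9,W); sL=90/169, sR=90/173; mL=180/29237, mR=90/169; mL+mR=15750/29237 → advance +1; mR−mL=15390/29237 → turn +1·90°
n=2: pose=(-1,9,S); sL=45/61, sR=9/17; mL=108/1037, mR=45/61; mL+mR=873/1037 → advance +1; mR−mL=657/1037 → turn +1·90°
n=3: pose=(-1,8,E); sL=90/101, sR=90/101; mL=0, mR=90/101; mL+mR=90/101 → advance +1; mR−mL=90/101 → turn +1·90°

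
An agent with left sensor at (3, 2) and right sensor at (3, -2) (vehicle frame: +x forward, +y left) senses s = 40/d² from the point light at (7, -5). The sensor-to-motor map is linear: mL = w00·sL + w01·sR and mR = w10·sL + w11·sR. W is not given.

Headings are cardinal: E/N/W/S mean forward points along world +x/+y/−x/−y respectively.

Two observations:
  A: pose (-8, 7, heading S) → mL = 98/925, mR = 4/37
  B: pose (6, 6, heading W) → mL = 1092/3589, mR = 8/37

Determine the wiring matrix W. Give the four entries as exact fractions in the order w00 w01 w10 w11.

1 -1/2 0 1

obs A: pose=(-8,7,S) → sL=4/25, sR=4/37, mL=98/925, mR=4/37
obs B: pose=(6,6,W) → sL=40/97, sR=8/37, mL=1092/3589, mR=8/37
sensor matrix S = [[4/25, 4/37], [40/97, 8/37]]; det S = -896/89725
solve [mL_A; mL_B] = S·[w00; w01] and [mR_A; mR_B] = S·[w10; w11]:
  w00 = 1, w01 = -1/2, w10 = 0, w11 = 1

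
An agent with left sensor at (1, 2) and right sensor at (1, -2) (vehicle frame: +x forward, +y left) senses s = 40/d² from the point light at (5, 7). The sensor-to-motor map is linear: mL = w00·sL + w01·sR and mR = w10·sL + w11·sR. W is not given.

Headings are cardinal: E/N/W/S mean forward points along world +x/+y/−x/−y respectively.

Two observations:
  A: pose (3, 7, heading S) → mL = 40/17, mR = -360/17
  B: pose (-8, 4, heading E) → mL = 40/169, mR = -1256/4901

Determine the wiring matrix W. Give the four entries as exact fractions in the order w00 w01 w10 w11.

0 1 -1/2 -1/2

obs A: pose=(3,7,S) → sL=40, sR=40/17, mL=40/17, mR=-360/17
obs B: pose=(-8,4,E) → sL=8/29, sR=40/169, mL=40/169, mR=-1256/4901
sensor matrix S = [[40, 40/17], [8/29, 40/169]]; det S = 734720/83317
solve [mL_A; mL_B] = S·[w00; w01] and [mR_A; mR_B] = S·[w10; w11]:
  w00 = 0, w01 = 1, w10 = -1/2, w11 = -1/2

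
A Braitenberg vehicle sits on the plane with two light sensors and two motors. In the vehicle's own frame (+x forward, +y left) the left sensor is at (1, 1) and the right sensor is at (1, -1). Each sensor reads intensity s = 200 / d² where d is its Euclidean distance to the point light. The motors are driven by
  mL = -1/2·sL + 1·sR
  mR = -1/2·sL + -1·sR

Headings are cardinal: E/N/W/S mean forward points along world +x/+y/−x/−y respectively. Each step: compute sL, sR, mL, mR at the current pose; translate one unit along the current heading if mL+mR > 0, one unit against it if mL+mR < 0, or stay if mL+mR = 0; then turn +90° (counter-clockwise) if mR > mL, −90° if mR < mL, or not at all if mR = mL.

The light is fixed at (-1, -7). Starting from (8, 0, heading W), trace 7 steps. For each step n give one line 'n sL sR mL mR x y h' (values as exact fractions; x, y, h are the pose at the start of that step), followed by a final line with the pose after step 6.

n=0: pose=(8,0,W); sL=2, sR=25/16; mL=9/16, mR=-41/16; mL+mR=-2 → advance -1; mR−mL=-25/8 → turn -1·90°
n=1: pose=(9,0,N); sL=40/29, sR=40/37; mL=420/1073, mR=-1900/1073; mL+mR=-40/29 → advance -1; mR−mL=-80/37 → turn -1·90°
n=2: pose=(9,-1,E); sL=20/17, sR=100/73; mL=970/1241, mR=-2430/1241; mL+mR=-20/17 → advance -1; mR−mL=-200/73 → turn -1·90°
n=3: pose=(8,-1,S); sL=8/5, sR=200/89; mL=644/445, mR=-1356/445; mL+mR=-8/5 → advance -1; mR−mL=-400/89 → turn -1·90°
n=4: pose=(8,0,W); sL=2, sR=25/16; mL=9/16, mR=-41/16; mL+mR=-2 → advance -1; mR−mL=-25/8 → turn -1·90°
n=5: pose=(9,0,N); sL=40/29, sR=40/37; mL=420/1073, mR=-1900/1073; mL+mR=-40/29 → advance -1; mR−mL=-80/37 → turn -1·90°
n=6: pose=(9,-1,E); sL=20/17, sR=100/73; mL=970/1241, mR=-2430/1241; mL+mR=-20/17 → advance -1; mR−mL=-200/73 → turn -1·90°

0 2 25/16 9/16 -41/16 8 0 W
1 40/29 40/37 420/1073 -1900/1073 9 0 N
2 20/17 100/73 970/1241 -2430/1241 9 -1 E
3 8/5 200/89 644/445 -1356/445 8 -1 S
4 2 25/16 9/16 -41/16 8 0 W
5 40/29 40/37 420/1073 -1900/1073 9 0 N
6 20/17 100/73 970/1241 -2430/1241 9 -1 E
final 8 -1 S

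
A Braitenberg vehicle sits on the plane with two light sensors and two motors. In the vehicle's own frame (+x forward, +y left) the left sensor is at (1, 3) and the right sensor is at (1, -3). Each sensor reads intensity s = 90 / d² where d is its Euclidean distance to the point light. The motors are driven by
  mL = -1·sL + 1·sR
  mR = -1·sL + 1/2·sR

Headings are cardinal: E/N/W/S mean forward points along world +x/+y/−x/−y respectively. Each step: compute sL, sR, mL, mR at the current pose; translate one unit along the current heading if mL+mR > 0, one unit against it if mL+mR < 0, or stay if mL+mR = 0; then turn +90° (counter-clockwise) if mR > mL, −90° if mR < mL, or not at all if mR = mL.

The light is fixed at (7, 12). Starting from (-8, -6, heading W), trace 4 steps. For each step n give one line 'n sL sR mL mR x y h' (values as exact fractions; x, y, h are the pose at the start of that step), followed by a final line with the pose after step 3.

n=0: pose=(-8,-6,W); sL=90/697, sR=90/481; mL=19440/335257, mR=-11925/335257; mL+mR=7515/335257 → advance +1; mR−mL=-45/481 → turn -1·90°
n=1: pose=(-9,-6,N); sL=9/65, sR=45/229; mL=864/14885, mR=-1197/29770; mL+mR=531/29770 → advance +1; mR−mL=-45/458 → turn -1·90°
n=2: pose=(-9,-5,E); sL=90/421, sR=18/125; mL=-3672/52625, mR=-7461/52625; mL+mR=-11133/52625 → advance -1; mR−mL=-9/125 → turn -1·90°
n=3: pose=(-10,-5,S); sL=9/52, sR=45/362; mL=-459/9412, mR=-261/2353; mL+mR=-1503/9412 → advance -1; mR−mL=-45/724 → turn -1·90°

0 90/697 90/481 19440/335257 -11925/335257 -8 -6 W
1 9/65 45/229 864/14885 -1197/29770 -9 -6 N
2 90/421 18/125 -3672/52625 -7461/52625 -9 -5 E
3 9/52 45/362 -459/9412 -261/2353 -10 -5 S
final -10 -4 W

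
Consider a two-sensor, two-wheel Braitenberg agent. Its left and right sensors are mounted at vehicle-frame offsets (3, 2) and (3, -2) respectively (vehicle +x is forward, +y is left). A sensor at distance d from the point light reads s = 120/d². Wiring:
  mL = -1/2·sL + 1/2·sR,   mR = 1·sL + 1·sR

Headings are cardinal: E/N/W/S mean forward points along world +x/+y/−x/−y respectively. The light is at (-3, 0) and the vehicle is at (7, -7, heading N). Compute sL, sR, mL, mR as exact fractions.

3/2 3/4 -3/8 9/4

left sensor world pos  = (5, -4); dL² = 80
right sensor world pos = (9, -4); dR² = 160
sL = 120/80 = 3/2
sR = 120/160 = 3/4
mL = -1/2·sL + 1/2·sR = -3/8
mR = 1·sL + 1·sR = 9/4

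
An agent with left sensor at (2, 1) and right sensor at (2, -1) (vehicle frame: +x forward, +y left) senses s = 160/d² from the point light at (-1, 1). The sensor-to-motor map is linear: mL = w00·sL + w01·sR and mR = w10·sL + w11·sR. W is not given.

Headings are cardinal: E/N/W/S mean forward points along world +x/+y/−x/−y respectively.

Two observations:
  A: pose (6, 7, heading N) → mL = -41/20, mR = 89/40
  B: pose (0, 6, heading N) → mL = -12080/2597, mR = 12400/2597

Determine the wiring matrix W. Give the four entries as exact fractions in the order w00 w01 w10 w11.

-1/2 -1 1 1/2

obs A: pose=(6,7,N) → sL=8/5, sR=5/4, mL=-41/20, mR=89/40
obs B: pose=(0,6,N) → sL=160/49, sR=160/53, mL=-12080/2597, mR=12400/2597
sensor matrix S = [[8/5, 5/4], [160/49, 160/53]]; det S = 1944/2597
solve [mL_A; mL_B] = S·[w00; w01] and [mR_A; mR_B] = S·[w10; w11]:
  w00 = -1/2, w01 = -1, w10 = 1, w11 = 1/2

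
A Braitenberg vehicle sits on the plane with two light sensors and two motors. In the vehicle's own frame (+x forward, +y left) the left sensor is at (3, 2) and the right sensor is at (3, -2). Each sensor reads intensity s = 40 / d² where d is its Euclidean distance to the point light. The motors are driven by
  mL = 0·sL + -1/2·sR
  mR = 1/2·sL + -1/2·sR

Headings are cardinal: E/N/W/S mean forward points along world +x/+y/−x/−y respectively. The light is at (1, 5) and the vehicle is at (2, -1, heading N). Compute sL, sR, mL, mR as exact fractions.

left sensor world pos  = (0, 2); dL² = 10
right sensor world pos = (4, 2); dR² = 18
sL = 40/10 = 4
sR = 40/18 = 20/9
mL = 0·sL + -1/2·sR = -10/9
mR = 1/2·sL + -1/2·sR = 8/9

4 20/9 -10/9 8/9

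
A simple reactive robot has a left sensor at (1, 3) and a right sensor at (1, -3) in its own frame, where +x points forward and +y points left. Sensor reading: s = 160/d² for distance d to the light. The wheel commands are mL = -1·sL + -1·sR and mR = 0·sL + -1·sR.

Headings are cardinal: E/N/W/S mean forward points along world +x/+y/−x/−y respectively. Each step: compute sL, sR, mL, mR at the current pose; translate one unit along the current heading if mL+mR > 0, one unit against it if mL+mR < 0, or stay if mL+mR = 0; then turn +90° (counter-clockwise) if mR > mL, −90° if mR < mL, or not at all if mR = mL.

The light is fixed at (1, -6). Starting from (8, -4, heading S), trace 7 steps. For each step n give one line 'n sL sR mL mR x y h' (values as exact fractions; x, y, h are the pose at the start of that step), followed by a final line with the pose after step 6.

n=0: pose=(8,-4,S); sL=160/101, sR=160/17; mL=-18880/1717, mR=-160/17; mL+mR=-35040/1717 → advance -1; mR−mL=160/101 → turn +1·90°
n=1: pose=(8,-3,E); sL=8/5, sR=5/2; mL=-41/10, mR=-5/2; mL+mR=-33/5 → advance -1; mR−mL=8/5 → turn +1·90°
n=2: pose=(7,-3,N); sL=32/5, sR=160/97; mL=-3904/485, mR=-160/97; mL+mR=-4704/485 → advance -1; mR−mL=32/5 → turn +1·90°
n=3: pose=(7,-4,W); sL=80/13, sR=16/5; mL=-608/65, mR=-16/5; mL+mR=-816/65 → advance -1; mR−mL=80/13 → turn +1·90°
n=4: pose=(8,-4,S); sL=160/101, sR=160/17; mL=-18880/1717, mR=-160/17; mL+mR=-35040/1717 → advance -1; mR−mL=160/101 → turn +1·90°
n=5: pose=(8,-3,E); sL=8/5, sR=5/2; mL=-41/10, mR=-5/2; mL+mR=-33/5 → advance -1; mR−mL=8/5 → turn +1·90°
n=6: pose=(7,-3,N); sL=32/5, sR=160/97; mL=-3904/485, mR=-160/97; mL+mR=-4704/485 → advance -1; mR−mL=32/5 → turn +1·90°

0 160/101 160/17 -18880/1717 -160/17 8 -4 S
1 8/5 5/2 -41/10 -5/2 8 -3 E
2 32/5 160/97 -3904/485 -160/97 7 -3 N
3 80/13 16/5 -608/65 -16/5 7 -4 W
4 160/101 160/17 -18880/1717 -160/17 8 -4 S
5 8/5 5/2 -41/10 -5/2 8 -3 E
6 32/5 160/97 -3904/485 -160/97 7 -3 N
final 7 -4 W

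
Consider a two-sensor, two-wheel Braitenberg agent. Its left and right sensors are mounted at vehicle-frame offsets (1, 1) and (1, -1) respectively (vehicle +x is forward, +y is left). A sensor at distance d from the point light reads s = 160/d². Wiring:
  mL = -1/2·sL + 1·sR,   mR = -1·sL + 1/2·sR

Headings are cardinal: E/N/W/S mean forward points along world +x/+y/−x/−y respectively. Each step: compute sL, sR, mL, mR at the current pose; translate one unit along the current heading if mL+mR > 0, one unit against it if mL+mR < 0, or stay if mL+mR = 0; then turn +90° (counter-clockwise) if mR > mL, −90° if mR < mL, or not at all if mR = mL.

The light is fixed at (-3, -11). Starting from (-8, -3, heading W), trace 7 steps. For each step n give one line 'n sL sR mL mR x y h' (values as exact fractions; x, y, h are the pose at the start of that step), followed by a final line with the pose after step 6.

0 32/17 160/117 848/1989 -2384/1989 -8 -3 W
1 80/53 16/9 488/477 -296/477 -7 -3 N
2 160/109 160/73 11600/7957 -2960/7957 -7 -2 E
3 40/17 2 14/17 -23/17 -6 -2 S
4 160/97 160/137 4560/13289 -14160/13289 -6 -1 W
5 16/13 80/61 552/793 -456/793 -5 -1 N
6 32/29 160/101 3024/2929 -912/2929 -5 0 E
final -4 0 S

n=0: pose=(-8,-3,W); sL=32/17, sR=160/117; mL=848/1989, mR=-2384/1989; mL+mR=-512/663 → advance -1; mR−mL=-3232/1989 → turn -1·90°
n=1: pose=(-7,-3,N); sL=80/53, sR=16/9; mL=488/477, mR=-296/477; mL+mR=64/159 → advance +1; mR−mL=-784/477 → turn -1·90°
n=2: pose=(-7,-2,E); sL=160/109, sR=160/73; mL=11600/7957, mR=-2960/7957; mL+mR=8640/7957 → advance +1; mR−mL=-14560/7957 → turn -1·90°
n=3: pose=(-6,-2,S); sL=40/17, sR=2; mL=14/17, mR=-23/17; mL+mR=-9/17 → advance -1; mR−mL=-37/17 → turn -1·90°
n=4: pose=(-6,-1,W); sL=160/97, sR=160/137; mL=4560/13289, mR=-14160/13289; mL+mR=-9600/13289 → advance -1; mR−mL=-18720/13289 → turn -1·90°
n=5: pose=(-5,-1,N); sL=16/13, sR=80/61; mL=552/793, mR=-456/793; mL+mR=96/793 → advance +1; mR−mL=-1008/793 → turn -1·90°
n=6: pose=(-5,0,E); sL=32/29, sR=160/101; mL=3024/2929, mR=-912/2929; mL+mR=2112/2929 → advance +1; mR−mL=-3936/2929 → turn -1·90°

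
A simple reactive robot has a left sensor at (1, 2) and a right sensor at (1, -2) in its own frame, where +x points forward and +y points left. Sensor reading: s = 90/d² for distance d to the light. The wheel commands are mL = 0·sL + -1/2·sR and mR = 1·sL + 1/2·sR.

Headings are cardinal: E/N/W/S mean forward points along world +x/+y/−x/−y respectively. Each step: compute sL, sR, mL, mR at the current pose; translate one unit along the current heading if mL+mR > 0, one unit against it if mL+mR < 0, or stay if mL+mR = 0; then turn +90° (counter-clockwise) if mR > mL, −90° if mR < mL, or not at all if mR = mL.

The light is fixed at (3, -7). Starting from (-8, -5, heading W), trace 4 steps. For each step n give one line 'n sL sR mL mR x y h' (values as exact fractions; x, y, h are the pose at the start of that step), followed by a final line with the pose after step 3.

n=0: pose=(-8,-5,W); sL=5/8, sR=9/16; mL=-9/32, mR=29/32; mL+mR=5/8 → advance +1; mR−mL=19/16 → turn +1·90°
n=1: pose=(-9,-5,S); sL=90/101, sR=90/197; mL=-45/197, mR=22275/19897; mL+mR=90/101 → advance +1; mR−mL=26820/19897 → turn +1·90°
n=2: pose=(-9,-6,E); sL=9/13, sR=45/61; mL=-45/122, mR=1683/1586; mL+mR=9/13 → advance +1; mR−mL=1134/793 → turn +1·90°
n=3: pose=(-8,-6,N); sL=90/173, sR=18/17; mL=-9/17, mR=3087/2941; mL+mR=90/173 → advance +1; mR−mL=4644/2941 → turn +1·90°

0 5/8 9/16 -9/32 29/32 -8 -5 W
1 90/101 90/197 -45/197 22275/19897 -9 -5 S
2 9/13 45/61 -45/122 1683/1586 -9 -6 E
3 90/173 18/17 -9/17 3087/2941 -8 -6 N
final -8 -5 W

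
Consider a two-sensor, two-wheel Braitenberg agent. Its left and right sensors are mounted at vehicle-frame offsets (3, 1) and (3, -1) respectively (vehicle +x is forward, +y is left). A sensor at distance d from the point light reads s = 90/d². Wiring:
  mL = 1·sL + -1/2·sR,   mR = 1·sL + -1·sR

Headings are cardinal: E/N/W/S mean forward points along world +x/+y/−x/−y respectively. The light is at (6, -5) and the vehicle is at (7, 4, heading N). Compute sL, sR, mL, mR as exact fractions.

left sensor world pos  = (6, 7); dL² = 144
right sensor world pos = (8, 7); dR² = 148
sL = 90/144 = 5/8
sR = 90/148 = 45/74
mL = 1·sL + -1/2·sR = 95/296
mR = 1·sL + -1·sR = 5/296

5/8 45/74 95/296 5/296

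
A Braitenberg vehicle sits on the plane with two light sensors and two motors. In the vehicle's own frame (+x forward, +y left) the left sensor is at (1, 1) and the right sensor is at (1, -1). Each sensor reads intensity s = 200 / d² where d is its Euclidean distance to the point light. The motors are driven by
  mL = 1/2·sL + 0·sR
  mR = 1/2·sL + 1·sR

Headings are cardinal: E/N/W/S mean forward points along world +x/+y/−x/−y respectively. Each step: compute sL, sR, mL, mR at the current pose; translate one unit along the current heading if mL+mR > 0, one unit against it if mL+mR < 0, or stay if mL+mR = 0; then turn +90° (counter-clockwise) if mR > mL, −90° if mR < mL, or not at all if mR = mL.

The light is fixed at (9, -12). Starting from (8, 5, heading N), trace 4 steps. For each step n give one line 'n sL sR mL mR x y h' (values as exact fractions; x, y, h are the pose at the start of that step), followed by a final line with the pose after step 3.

0 25/41 50/81 25/82 6125/6642 8 5 N
1 200/293 40/73 100/293 19020/21389 8 6 W
2 20/29 100/149 10/29 4390/4321 7 6 S
3 8/13 200/257 4/13 3628/3341 7 5 E
final 8 5 N

n=0: pose=(8,5,N); sL=25/41, sR=50/81; mL=25/82, mR=6125/6642; mL+mR=4075/3321 → advance +1; mR−mL=50/81 → turn +1·90°
n=1: pose=(8,6,W); sL=200/293, sR=40/73; mL=100/293, mR=19020/21389; mL+mR=26320/21389 → advance +1; mR−mL=40/73 → turn +1·90°
n=2: pose=(7,6,S); sL=20/29, sR=100/149; mL=10/29, mR=4390/4321; mL+mR=5880/4321 → advance +1; mR−mL=100/149 → turn +1·90°
n=3: pose=(7,5,E); sL=8/13, sR=200/257; mL=4/13, mR=3628/3341; mL+mR=4656/3341 → advance +1; mR−mL=200/257 → turn +1·90°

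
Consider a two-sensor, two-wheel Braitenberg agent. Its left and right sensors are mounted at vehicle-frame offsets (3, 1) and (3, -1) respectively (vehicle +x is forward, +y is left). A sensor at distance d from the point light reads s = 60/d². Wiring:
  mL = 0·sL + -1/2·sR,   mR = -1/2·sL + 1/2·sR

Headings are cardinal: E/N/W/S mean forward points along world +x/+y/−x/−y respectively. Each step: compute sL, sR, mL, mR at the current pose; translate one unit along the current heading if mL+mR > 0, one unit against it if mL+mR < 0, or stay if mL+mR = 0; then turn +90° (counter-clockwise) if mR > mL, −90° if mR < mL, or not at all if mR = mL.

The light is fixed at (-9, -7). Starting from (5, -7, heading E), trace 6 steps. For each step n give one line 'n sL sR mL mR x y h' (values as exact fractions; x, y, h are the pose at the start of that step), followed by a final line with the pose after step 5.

n=0: pose=(5,-7,E); sL=6/29, sR=6/29; mL=-3/29, mR=0; mL+mR=-3/29 → advance -1; mR−mL=3/29 → turn +1·90°
n=1: pose=(4,-7,N); sL=20/51, sR=12/41; mL=-6/41, mR=-104/2091; mL+mR=-10/51 → advance -1; mR−mL=202/2091 → turn +1·90°
n=2: pose=(4,-8,W); sL=15/26, sR=3/5; mL=-3/10, mR=3/260; mL+mR=-15/52 → advance -1; mR−mL=81/260 → turn +1·90°
n=3: pose=(5,-8,S); sL=60/241, sR=12/37; mL=-6/37, mR=336/8917; mL+mR=-30/241 → advance -1; mR−mL=1782/8917 → turn +1·90°
n=4: pose=(5,-7,E); sL=6/29, sR=6/29; mL=-3/29, mR=0; mL+mR=-3/29 → advance -1; mR−mL=3/29 → turn +1·90°
n=5: pose=(4,-7,N); sL=20/51, sR=12/41; mL=-6/41, mR=-104/2091; mL+mR=-10/51 → advance -1; mR−mL=202/2091 → turn +1·90°

0 6/29 6/29 -3/29 0 5 -7 E
1 20/51 12/41 -6/41 -104/2091 4 -7 N
2 15/26 3/5 -3/10 3/260 4 -8 W
3 60/241 12/37 -6/37 336/8917 5 -8 S
4 6/29 6/29 -3/29 0 5 -7 E
5 20/51 12/41 -6/41 -104/2091 4 -7 N
final 4 -8 W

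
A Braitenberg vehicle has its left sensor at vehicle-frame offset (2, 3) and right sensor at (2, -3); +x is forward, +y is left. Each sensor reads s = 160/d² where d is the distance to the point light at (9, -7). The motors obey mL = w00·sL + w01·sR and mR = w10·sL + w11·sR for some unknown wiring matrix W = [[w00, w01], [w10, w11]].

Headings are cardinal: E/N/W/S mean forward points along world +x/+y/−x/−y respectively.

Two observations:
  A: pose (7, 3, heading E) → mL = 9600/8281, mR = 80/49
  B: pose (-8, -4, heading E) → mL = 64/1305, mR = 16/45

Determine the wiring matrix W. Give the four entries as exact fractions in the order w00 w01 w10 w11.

-1/2 1/2 0 1/2

obs A: pose=(7,3,E) → sL=160/169, sR=160/49, mL=9600/8281, mR=80/49
obs B: pose=(-8,-4,E) → sL=160/261, sR=32/45, mL=64/1305, mR=16/45
sensor matrix S = [[160/169, 160/49], [160/261, 32/45]]; det S = -2871296/2161341
solve [mL_A; mL_B] = S·[w00; w01] and [mR_A; mR_B] = S·[w10; w11]:
  w00 = -1/2, w01 = 1/2, w10 = 0, w11 = 1/2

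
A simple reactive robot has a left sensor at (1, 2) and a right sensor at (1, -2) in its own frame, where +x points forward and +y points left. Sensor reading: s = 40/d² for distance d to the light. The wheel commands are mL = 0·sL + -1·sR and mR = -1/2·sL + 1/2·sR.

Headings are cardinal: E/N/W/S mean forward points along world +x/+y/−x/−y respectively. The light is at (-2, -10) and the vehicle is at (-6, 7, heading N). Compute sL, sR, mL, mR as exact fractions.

1/9 5/41 -5/41 2/369

left sensor world pos  = (-8, 8); dL² = 360
right sensor world pos = (-4, 8); dR² = 328
sL = 40/360 = 1/9
sR = 40/328 = 5/41
mL = 0·sL + -1·sR = -5/41
mR = -1/2·sL + 1/2·sR = 2/369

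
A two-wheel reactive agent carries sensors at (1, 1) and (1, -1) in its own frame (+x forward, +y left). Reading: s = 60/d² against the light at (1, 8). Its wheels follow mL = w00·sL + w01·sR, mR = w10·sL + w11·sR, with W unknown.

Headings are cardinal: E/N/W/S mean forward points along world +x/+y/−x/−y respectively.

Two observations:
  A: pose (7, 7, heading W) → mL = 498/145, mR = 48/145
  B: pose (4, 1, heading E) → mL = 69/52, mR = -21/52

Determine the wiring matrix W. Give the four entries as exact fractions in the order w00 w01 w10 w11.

1/2 1 -1 1

obs A: pose=(7,7,W) → sL=60/29, sR=12/5, mL=498/145, mR=48/145
obs B: pose=(4,1,E) → sL=15/13, sR=3/4, mL=69/52, mR=-21/52
sensor matrix S = [[60/29, 12/5], [15/13, 3/4]]; det S = -459/377
solve [mL_A; mL_B] = S·[w00; w01] and [mR_A; mR_B] = S·[w10; w11]:
  w00 = 1/2, w01 = 1, w10 = -1, w11 = 1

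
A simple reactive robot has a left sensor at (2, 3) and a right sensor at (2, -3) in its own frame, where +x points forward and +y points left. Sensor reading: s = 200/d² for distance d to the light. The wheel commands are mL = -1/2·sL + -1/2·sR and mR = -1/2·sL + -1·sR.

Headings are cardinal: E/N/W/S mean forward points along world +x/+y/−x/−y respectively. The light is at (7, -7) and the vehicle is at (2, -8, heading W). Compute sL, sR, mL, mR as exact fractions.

40/13 200/53 -2360/689 -3660/689

left sensor world pos  = (0, -11); dL² = 65
right sensor world pos = (0, -5); dR² = 53
sL = 200/65 = 40/13
sR = 200/53 = 200/53
mL = -1/2·sL + -1/2·sR = -2360/689
mR = -1/2·sL + -1·sR = -3660/689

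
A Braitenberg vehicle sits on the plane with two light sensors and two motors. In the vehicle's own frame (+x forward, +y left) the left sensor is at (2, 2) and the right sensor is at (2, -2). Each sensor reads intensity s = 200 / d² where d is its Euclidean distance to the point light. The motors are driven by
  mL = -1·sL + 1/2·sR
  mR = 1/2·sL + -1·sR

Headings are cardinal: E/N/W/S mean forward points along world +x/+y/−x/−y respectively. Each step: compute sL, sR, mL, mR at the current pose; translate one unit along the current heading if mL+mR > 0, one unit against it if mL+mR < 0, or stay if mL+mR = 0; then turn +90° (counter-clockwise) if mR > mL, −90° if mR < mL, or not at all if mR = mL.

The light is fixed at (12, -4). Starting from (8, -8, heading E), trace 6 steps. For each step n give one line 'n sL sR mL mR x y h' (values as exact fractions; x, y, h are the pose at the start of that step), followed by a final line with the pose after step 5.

n=0: pose=(8,-8,E); sL=25, sR=5; mL=-45/2, mR=15/2; mL+mR=-15 → advance -1; mR−mL=30 → turn +1·90°
n=1: pose=(7,-8,N); sL=200/53, sR=200/13; mL=2700/689, mR=-9300/689; mL+mR=-6600/689 → advance -1; mR−mL=-12000/689 → turn -1·90°
n=2: pose=(7,-9,E); sL=100/9, sR=100/29; mL=-2450/261, mR=550/261; mL+mR=-1900/261 → advance -1; mR−mL=1000/87 → turn +1·90°
n=3: pose=(6,-9,N); sL=200/73, sR=8; mL=92/73, mR=-484/73; mL+mR=-392/73 → advance -1; mR−mL=-576/73 → turn -1·90°
n=4: pose=(6,-10,E); sL=25/4, sR=5/2; mL=-5, mR=5/8; mL+mR=-35/8 → advance -1; mR−mL=45/8 → turn +1·90°
n=5: pose=(5,-10,N); sL=200/97, sR=200/41; mL=1500/3977, mR=-15300/3977; mL+mR=-13800/3977 → advance -1; mR−mL=-16800/3977 → turn -1·90°

0 25 5 -45/2 15/2 8 -8 E
1 200/53 200/13 2700/689 -9300/689 7 -8 N
2 100/9 100/29 -2450/261 550/261 7 -9 E
3 200/73 8 92/73 -484/73 6 -9 N
4 25/4 5/2 -5 5/8 6 -10 E
5 200/97 200/41 1500/3977 -15300/3977 5 -10 N
final 5 -11 E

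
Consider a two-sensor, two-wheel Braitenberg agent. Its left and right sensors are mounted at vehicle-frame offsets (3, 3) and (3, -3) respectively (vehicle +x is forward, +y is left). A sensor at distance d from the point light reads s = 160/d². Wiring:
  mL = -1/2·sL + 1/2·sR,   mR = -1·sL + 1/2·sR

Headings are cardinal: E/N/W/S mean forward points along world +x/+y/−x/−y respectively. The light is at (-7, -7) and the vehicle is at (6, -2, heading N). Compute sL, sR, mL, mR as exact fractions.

left sensor world pos  = (3, 1); dL² = 164
right sensor world pos = (9, 1); dR² = 320
sL = 160/164 = 40/41
sR = 160/320 = 1/2
mL = -1/2·sL + 1/2·sR = -39/164
mR = -1·sL + 1/2·sR = -119/164

40/41 1/2 -39/164 -119/164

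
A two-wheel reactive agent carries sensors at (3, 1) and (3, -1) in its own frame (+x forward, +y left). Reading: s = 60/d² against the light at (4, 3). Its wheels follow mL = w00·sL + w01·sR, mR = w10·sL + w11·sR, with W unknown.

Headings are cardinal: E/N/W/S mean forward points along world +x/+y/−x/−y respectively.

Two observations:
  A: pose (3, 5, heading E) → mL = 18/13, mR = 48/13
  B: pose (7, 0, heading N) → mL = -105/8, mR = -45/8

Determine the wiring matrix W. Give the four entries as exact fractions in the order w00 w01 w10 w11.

obs A: pose=(3,5,E) → sL=60/13, sR=12, mL=18/13, mR=48/13
obs B: pose=(7,0,N) → sL=15, sR=15/4, mL=-105/8, mR=-45/8
sensor matrix S = [[60/13, 12], [15, 15/4]]; det S = -2115/13
solve [mL_A; mL_B] = S·[w00; w01] and [mR_A; mR_B] = S·[w10; w11]:
  w00 = -1, w01 = 1/2, w10 = -1/2, w11 = 1/2

-1 1/2 -1/2 1/2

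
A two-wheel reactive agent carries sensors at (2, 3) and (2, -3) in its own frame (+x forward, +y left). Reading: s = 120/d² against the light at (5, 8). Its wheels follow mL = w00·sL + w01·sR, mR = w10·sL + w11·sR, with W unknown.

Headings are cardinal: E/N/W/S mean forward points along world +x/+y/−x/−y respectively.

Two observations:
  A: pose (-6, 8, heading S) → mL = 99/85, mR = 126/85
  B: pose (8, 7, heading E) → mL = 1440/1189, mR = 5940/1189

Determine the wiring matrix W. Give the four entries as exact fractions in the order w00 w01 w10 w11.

obs A: pose=(-6,8,S) → sL=30/17, sR=3/5, mL=99/85, mR=126/85
obs B: pose=(8,7,E) → sL=120/29, sR=120/41, mL=1440/1189, mR=5940/1189
sensor matrix S = [[30/17, 3/5], [120/29, 120/41]]; det S = 54216/20213
solve [mL_A; mL_B] = S·[w00; w01] and [mR_A; mR_B] = S·[w10; w11]:
  w00 = 1, w01 = -1, w10 = 1/2, w11 = 1

1 -1 1/2 1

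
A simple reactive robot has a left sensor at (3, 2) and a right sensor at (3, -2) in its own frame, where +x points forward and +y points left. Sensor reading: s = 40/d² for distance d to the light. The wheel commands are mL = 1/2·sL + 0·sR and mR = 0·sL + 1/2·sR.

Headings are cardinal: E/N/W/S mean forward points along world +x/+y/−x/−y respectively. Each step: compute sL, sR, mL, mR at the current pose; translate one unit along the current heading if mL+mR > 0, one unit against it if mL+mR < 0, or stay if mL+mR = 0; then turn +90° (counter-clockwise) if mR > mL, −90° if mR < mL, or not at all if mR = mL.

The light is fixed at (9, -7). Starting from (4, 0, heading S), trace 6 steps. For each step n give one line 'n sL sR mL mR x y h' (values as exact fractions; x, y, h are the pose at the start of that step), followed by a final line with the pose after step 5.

0 8/5 8/13 4/5 4/13 4 0 S
1 1/2 5/16 1/4 5/32 4 -1 W
2 8/29 40/97 4/29 20/97 3 -1 N
3 20/53 20/81 10/53 10/81 3 0 W
4 40/181 8/25 20/181 4/25 2 0 N
5 5/17 1/5 5/34 1/10 2 1 W
final 1 1 N

n=0: pose=(4,0,S); sL=8/5, sR=8/13; mL=4/5, mR=4/13; mL+mR=72/65 → advance +1; mR−mL=-32/65 → turn -1·90°
n=1: pose=(4,-1,W); sL=1/2, sR=5/16; mL=1/4, mR=5/32; mL+mR=13/32 → advance +1; mR−mL=-3/32 → turn -1·90°
n=2: pose=(3,-1,N); sL=8/29, sR=40/97; mL=4/29, mR=20/97; mL+mR=968/2813 → advance +1; mR−mL=192/2813 → turn +1·90°
n=3: pose=(3,0,W); sL=20/53, sR=20/81; mL=10/53, mR=10/81; mL+mR=1340/4293 → advance +1; mR−mL=-280/4293 → turn -1·90°
n=4: pose=(2,0,N); sL=40/181, sR=8/25; mL=20/181, mR=4/25; mL+mR=1224/4525 → advance +1; mR−mL=224/4525 → turn +1·90°
n=5: pose=(2,1,W); sL=5/17, sR=1/5; mL=5/34, mR=1/10; mL+mR=21/85 → advance +1; mR−mL=-4/85 → turn -1·90°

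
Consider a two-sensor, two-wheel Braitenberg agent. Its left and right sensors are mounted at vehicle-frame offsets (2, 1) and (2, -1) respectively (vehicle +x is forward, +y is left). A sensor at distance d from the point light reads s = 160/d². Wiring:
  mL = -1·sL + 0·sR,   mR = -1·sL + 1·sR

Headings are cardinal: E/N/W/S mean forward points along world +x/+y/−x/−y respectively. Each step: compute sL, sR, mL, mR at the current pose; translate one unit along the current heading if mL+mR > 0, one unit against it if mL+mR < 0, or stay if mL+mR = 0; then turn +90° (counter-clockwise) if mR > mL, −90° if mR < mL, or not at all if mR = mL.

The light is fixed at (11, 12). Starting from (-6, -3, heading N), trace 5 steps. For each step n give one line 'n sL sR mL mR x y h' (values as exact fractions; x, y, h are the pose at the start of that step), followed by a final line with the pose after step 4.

0 160/493 32/85 -160/493 128/2465 -6 -3 N
1 16/65 80/293 -16/65 512/19045 -6 -4 W
2 160/549 160/613 -160/549 -10240/336537 -5 -4 S
3 20/49 40/113 -20/49 -300/5537 -5 -3 E
4 160/493 32/85 -160/493 128/2465 -6 -3 N
final -6 -4 W

n=0: pose=(-6,-3,N); sL=160/493, sR=32/85; mL=-160/493, mR=128/2465; mL+mR=-672/2465 → advance -1; mR−mL=32/85 → turn +1·90°
n=1: pose=(-6,-4,W); sL=16/65, sR=80/293; mL=-16/65, mR=512/19045; mL+mR=-4176/19045 → advance -1; mR−mL=80/293 → turn +1·90°
n=2: pose=(-5,-4,S); sL=160/549, sR=160/613; mL=-160/549, mR=-10240/336537; mL+mR=-108320/336537 → advance -1; mR−mL=160/613 → turn +1·90°
n=3: pose=(-5,-3,E); sL=20/49, sR=40/113; mL=-20/49, mR=-300/5537; mL+mR=-2560/5537 → advance -1; mR−mL=40/113 → turn +1·90°
n=4: pose=(-6,-3,N); sL=160/493, sR=32/85; mL=-160/493, mR=128/2465; mL+mR=-672/2465 → advance -1; mR−mL=32/85 → turn +1·90°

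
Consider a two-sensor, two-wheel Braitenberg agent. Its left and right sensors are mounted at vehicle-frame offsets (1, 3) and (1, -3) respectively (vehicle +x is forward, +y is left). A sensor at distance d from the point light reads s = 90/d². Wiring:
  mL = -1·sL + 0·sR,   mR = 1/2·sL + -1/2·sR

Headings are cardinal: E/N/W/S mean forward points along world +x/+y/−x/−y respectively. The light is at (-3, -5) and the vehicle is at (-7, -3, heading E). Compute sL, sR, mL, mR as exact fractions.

left sensor world pos  = (-6, 0); dL² = 34
right sensor world pos = (-6, -6); dR² = 10
sL = 90/34 = 45/17
sR = 90/10 = 9
mL = -1·sL + 0·sR = -45/17
mR = 1/2·sL + -1/2·sR = -54/17

45/17 9 -45/17 -54/17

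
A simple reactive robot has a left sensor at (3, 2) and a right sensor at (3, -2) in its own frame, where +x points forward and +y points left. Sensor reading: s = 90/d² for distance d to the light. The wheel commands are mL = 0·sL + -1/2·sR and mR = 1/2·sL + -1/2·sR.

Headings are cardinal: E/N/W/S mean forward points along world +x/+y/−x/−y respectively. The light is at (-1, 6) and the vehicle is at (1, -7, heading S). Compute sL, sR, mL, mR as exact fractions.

45/136 45/128 -45/256 -45/4352

left sensor world pos  = (3, -10); dL² = 272
right sensor world pos = (-1, -10); dR² = 256
sL = 90/272 = 45/136
sR = 90/256 = 45/128
mL = 0·sL + -1/2·sR = -45/256
mR = 1/2·sL + -1/2·sR = -45/4352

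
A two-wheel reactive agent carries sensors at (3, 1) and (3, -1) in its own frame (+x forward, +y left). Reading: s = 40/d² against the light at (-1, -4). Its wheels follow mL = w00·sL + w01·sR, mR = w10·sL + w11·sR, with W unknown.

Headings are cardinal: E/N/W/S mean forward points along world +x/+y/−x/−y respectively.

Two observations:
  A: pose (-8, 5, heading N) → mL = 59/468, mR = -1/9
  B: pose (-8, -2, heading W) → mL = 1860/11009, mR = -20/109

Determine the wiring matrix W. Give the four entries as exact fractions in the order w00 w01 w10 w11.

obs A: pose=(-8,5,N) → sL=5/26, sR=2/9, mL=59/468, mR=-1/9
obs B: pose=(-8,-2,W) → sL=40/101, sR=40/109, mL=1860/11009, mR=-20/109
sensor matrix S = [[5/26, 2/9], [40/101, 40/109]]; det S = -22460/1288053
solve [mL_A; mL_B] = S·[w00; w01] and [mR_A; mR_B] = S·[w10; w11]:
  w00 = -1/2, w01 = 1, w10 = 0, w11 = -1/2

-1/2 1 0 -1/2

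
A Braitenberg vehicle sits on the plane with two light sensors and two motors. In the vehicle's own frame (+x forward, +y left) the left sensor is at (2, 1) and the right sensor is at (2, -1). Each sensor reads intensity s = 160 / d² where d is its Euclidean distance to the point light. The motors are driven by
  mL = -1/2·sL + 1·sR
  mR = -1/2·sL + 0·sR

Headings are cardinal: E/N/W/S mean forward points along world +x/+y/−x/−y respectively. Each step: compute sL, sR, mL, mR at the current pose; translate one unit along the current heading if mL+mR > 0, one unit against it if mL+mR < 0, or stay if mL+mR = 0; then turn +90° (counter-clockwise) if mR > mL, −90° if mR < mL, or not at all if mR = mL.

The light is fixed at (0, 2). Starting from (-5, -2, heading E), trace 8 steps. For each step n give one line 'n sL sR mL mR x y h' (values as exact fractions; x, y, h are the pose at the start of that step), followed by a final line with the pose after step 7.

n=0: pose=(-5,-2,E); sL=80/9, sR=80/17; mL=40/153, mR=-40/9; mL+mR=-640/153 → advance -1; mR−mL=-80/17 → turn -1·90°
n=1: pose=(-6,-2,S); sL=160/61, sR=32/17; mL=592/1037, mR=-80/61; mL+mR=-768/1037 → advance -1; mR−mL=-32/17 → turn -1·90°
n=2: pose=(-6,-1,W); sL=2, sR=40/17; mL=23/17, mR=-1; mL+mR=6/17 → advance +1; mR−mL=-40/17 → turn -1·90°
n=3: pose=(-7,-1,N); sL=32/13, sR=160/37; mL=1488/481, mR=-16/13; mL+mR=896/481 → advance +1; mR−mL=-160/37 → turn -1·90°
n=4: pose=(-7,0,E); sL=80/13, sR=80/17; mL=360/221, mR=-40/13; mL+mR=-320/221 → advance -1; mR−mL=-80/17 → turn -1·90°
n=5: pose=(-8,0,S); sL=32/13, sR=160/97; mL=528/1261, mR=-16/13; mL+mR=-1024/1261 → advance -1; mR−mL=-160/97 → turn -1·90°
n=6: pose=(-8,1,W); sL=20/13, sR=8/5; mL=54/65, mR=-10/13; mL+mR=4/65 → advance +1; mR−mL=-8/5 → turn -1·90°
n=7: pose=(-9,1,N); sL=160/101, sR=32/13; mL=2192/1313, mR=-80/101; mL+mR=1152/1313 → advance +1; mR−mL=-32/13 → turn -1·90°

0 80/9 80/17 40/153 -40/9 -5 -2 E
1 160/61 32/17 592/1037 -80/61 -6 -2 S
2 2 40/17 23/17 -1 -6 -1 W
3 32/13 160/37 1488/481 -16/13 -7 -1 N
4 80/13 80/17 360/221 -40/13 -7 0 E
5 32/13 160/97 528/1261 -16/13 -8 0 S
6 20/13 8/5 54/65 -10/13 -8 1 W
7 160/101 32/13 2192/1313 -80/101 -9 1 N
final -9 2 E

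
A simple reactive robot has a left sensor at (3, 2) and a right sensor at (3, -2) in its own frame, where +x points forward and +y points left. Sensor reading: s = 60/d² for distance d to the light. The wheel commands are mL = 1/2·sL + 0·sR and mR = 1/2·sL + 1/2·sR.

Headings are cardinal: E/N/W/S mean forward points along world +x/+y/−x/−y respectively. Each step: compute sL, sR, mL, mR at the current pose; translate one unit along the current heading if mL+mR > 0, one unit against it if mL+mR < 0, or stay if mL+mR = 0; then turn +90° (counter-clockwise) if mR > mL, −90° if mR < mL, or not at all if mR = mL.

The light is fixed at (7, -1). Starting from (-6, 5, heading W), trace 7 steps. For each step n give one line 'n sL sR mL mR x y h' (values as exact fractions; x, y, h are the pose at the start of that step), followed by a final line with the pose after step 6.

n=0: pose=(-6,5,W); sL=15/68, sR=3/16; mL=15/136, mR=111/544; mL+mR=171/544 → advance +1; mR−mL=3/32 → turn +1·90°
n=1: pose=(-7,5,S); sL=20/51, sR=12/53; mL=10/51, mR=836/2703; mL+mR=1366/2703 → advance +1; mR−mL=6/53 → turn +1·90°
n=2: pose=(-7,4,E); sL=6/17, sR=6/13; mL=3/17, mR=90/221; mL+mR=129/221 → advance +1; mR−mL=3/13 → turn +1·90°
n=3: pose=(-6,4,N); sL=60/289, sR=12/37; mL=30/289, mR=2844/10693; mL+mR=3954/10693 → advance +1; mR−mL=6/37 → turn +1·90°
n=4: pose=(-6,5,W); sL=15/68, sR=3/16; mL=15/136, mR=111/544; mL+mR=171/544 → advance +1; mR−mL=3/32 → turn +1·90°
n=5: pose=(-7,5,S); sL=20/51, sR=12/53; mL=10/51, mR=836/2703; mL+mR=1366/2703 → advance +1; mR−mL=6/53 → turn +1·90°
n=6: pose=(-7,4,E); sL=6/17, sR=6/13; mL=3/17, mR=90/221; mL+mR=129/221 → advance +1; mR−mL=3/13 → turn +1·90°

0 15/68 3/16 15/136 111/544 -6 5 W
1 20/51 12/53 10/51 836/2703 -7 5 S
2 6/17 6/13 3/17 90/221 -7 4 E
3 60/289 12/37 30/289 2844/10693 -6 4 N
4 15/68 3/16 15/136 111/544 -6 5 W
5 20/51 12/53 10/51 836/2703 -7 5 S
6 6/17 6/13 3/17 90/221 -7 4 E
final -6 4 N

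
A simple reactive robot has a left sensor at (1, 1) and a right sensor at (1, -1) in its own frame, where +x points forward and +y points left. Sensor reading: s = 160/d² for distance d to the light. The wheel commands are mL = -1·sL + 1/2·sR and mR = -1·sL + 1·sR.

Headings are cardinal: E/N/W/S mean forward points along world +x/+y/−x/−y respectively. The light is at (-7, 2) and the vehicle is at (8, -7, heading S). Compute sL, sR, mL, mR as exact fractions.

left sensor world pos  = (9, -8); dL² = 356
right sensor world pos = (7, -8); dR² = 296
sL = 160/356 = 40/89
sR = 160/296 = 20/37
mL = -1·sL + 1/2·sR = -590/3293
mR = -1·sL + 1·sR = 300/3293

40/89 20/37 -590/3293 300/3293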